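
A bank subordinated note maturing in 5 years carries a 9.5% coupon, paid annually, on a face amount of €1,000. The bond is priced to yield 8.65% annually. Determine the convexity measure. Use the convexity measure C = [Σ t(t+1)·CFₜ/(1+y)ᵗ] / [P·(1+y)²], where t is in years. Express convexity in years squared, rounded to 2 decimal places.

With y = 0.0865:
  t   CF        PV=CF/(1+0.0865)^t    t·PV        t(t+1)·PV
  1        95.00        87.4367        87.4367         174.8734
  2        95.00        80.4756       160.9512         482.8535
  3        95.00        74.0686       222.2059         888.8238
  4        95.00        68.1718       272.6872       1,363.4358
  5     1,095.00       723.2117     3,616.0587      21,696.3521
  Σ                  1,033.3645     4,359.3397      24,606.3386
P = 1,033.3645.
Convexity = Σ t(t+1)·PV / [P·(1+y)²] = 24,606.3386 / (1,033.3645 × 1.180482) = 20.17131.

20.17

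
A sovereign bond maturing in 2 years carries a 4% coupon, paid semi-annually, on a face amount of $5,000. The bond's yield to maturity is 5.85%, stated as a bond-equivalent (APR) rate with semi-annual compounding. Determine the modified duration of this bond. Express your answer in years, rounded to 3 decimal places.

Periodic yield y = 0.02925. First find Macaulay duration:
  t   CF        PV=CF/(1+0.02925)^t    t·PV
  1       100.00        97.1581        97.1581
  2       100.00        94.3970       188.7940
  3       100.00        91.7144       275.1431
  4     5,100.00     4,544.5059    18,178.0237
  Σ                  4,827.7754    18,739.1189
P = 4,827.7754; Macaulay duration = 18,739.1189 / 4,827.7754 = 3.88152 half-year periods = 1.94076 years.
Modified duration = D_Mac / (1 + y) = 1.94076 / 1.02925 = 1.88561 years.

1.886 years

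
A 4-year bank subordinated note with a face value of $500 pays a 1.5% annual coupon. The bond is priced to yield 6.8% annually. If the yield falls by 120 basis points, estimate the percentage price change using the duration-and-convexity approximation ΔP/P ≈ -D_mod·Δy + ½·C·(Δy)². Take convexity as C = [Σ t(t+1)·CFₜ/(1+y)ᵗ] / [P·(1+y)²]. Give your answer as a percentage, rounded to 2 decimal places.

With y = 0.068:
  t   CF        PV=CF/(1+0.068)^t    t·PV        t(t+1)·PV
  1         7.50         7.0225         7.0225          14.0449
  2         7.50         6.5753        13.1507          39.4521
  3         7.50         6.1567        18.4701          73.8803
  4       507.50       390.0776     1,560.3105       7,801.5524
  Σ                    409.8321     1,598.9537       7,928.9298
P = 409.8321; D_Mac = 3.90148 yrs; D_mod = 3.65308 yrs; C = 16.96157.
Duration effect: -3.65308 × (-0.012) = +0.043837
Convexity effect: 0.5 × 16.96157 × (-0.012)² = +0.0012212
ΔP/P ≈ +0.043837 + 0.0012212 = +0.045058 = +4.5058%.

+4.51%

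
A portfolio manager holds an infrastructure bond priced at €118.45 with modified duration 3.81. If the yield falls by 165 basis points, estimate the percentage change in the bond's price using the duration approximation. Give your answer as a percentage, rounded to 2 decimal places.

Duration approximation: ΔP/P ≈ -D_mod · Δy = -3.81 × (-0.0165) = +0.062865.
As a percentage: +6.2865%.

+6.29%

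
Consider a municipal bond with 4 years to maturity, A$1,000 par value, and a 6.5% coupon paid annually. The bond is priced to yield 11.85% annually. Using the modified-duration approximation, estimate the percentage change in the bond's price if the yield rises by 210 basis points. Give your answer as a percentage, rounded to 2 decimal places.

-6.78%

Periodic yield y = 0.1185. Modified duration first:
  t   CF        PV=CF/(1+0.1185)^t    t·PV
  1        65.00        58.1135        58.1135
  2        65.00        51.9567       103.9134
  3        65.00        46.4521       139.3563
  4     1,065.00       680.4648     2,721.8591
  Σ                    836.9871     3,023.2423
P = 836.9871; D_Mac = 3.61205 yrs; D_mod = 3.61205/(1+0.1185) = 3.22937 yrs.
ΔP/P ≈ -D_mod · Δy = -3.22937 × (+0.021) = -0.067817 = -6.7817%.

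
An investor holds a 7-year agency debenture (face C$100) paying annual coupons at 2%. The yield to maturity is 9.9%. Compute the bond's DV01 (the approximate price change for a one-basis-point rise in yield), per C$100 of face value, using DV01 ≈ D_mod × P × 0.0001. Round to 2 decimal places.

C$0.04

Periodic yield y = 0.099.
  t   CF        PV=CF/(1+0.099)^t    t·PV
  1         2.00         1.8198         1.8198
  2         2.00         1.6559         3.3118
  3         2.00         1.5067         4.5202
  4         2.00         1.3710         5.4840
  5         2.00         1.2475         6.2375
  6         2.00         1.1351         6.8108
  7       102.00        52.6764       368.7350
  Σ                     61.4125       396.9191
P = 61.4125; D_Mac = 6.46316 yrs; D_mod = 5.88095 yrs.
DV01 ≈ 5.88095 × 61.4125 × 0.0001 = 0.036116.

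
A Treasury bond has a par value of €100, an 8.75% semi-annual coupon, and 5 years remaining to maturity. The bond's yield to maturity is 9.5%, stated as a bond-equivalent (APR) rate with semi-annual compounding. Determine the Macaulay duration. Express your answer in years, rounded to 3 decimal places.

Periodic yield y = 0.0475. Discount each cash flow and weight by its period:
  t   CF        PV=CF/(1+0.0475)^t    t·PV
  1        4.375         4.1766         4.1766
  2        4.375         3.9872         7.9744
  3        4.375         3.8064        11.4192
  4        4.375         3.6338        14.5352
  5        4.375         3.4690        17.3451
  6        4.375         3.3117        19.8703
  7        4.375         3.1615        22.1308
  8        4.375         3.0182        24.1455
  9        4.375         2.8813        25.9319
  10     104.375        65.6230       656.2301
  Σ                     97.0689       803.7593
Price P = Σ PV = 97.0689.
Macaulay duration = Σ(t·PV) / P = 803.7593 / 97.0689 = 8.28030 half-year periods.
In years: 8.28030 / 2 = 4.14015 years.

4.140 years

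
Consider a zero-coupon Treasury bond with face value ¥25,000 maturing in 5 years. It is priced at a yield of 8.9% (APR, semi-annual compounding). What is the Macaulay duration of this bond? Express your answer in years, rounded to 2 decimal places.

A zero-coupon bond has a single cash flow at maturity, so its Macaulay duration equals its maturity: 5 years.
(Equivalently: 10 semi-annual periods ÷ 2 = 5 years.)

5.00 years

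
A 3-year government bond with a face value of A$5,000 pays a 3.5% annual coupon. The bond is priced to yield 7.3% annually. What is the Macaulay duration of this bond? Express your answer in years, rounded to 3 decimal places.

2.894 years

Periodic yield y = 0.073. Discount each cash flow and weight by its year:
  t   CF        PV=CF/(1+0.073)^t    t·PV
  1       175.00       163.0941       163.0941
  2       175.00       151.9983       303.9965
  3     5,175.00     4,189.0080    12,567.0240
  Σ                  4,504.1004    13,034.1146
Price P = Σ PV = 4,504.1004.
Macaulay duration = Σ(t·PV) / P = 13,034.1146 / 4,504.1004 = 2.89383 years.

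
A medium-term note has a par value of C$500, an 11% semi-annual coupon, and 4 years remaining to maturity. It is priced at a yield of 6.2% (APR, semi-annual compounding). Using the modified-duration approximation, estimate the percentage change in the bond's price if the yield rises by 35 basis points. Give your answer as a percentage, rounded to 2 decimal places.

-1.15%

Periodic yield y = 0.031. Modified duration first:
  t   CF        PV=CF/(1+0.031)^t    t·PV
  1        27.50        26.6731        26.6731
  2        27.50        25.8711        51.7423
  3        27.50        25.0932        75.2797
  4        27.50        24.3387        97.3549
  5        27.50        23.6069       118.0346
  6        27.50        22.8971       137.3827
  7        27.50        22.2086       155.4605
  8       527.50       413.1932     3,305.5454
  Σ                    583.8821     3,967.4733
P = 583.8821; D_Mac = 6.79499 half-year periods = 3.39750 yrs; D_mod = 3.39750/(1+0.031) = 3.29534 yrs.
ΔP/P ≈ -D_mod · Δy = -3.29534 × (+0.0035) = -0.011534 = -1.1534%.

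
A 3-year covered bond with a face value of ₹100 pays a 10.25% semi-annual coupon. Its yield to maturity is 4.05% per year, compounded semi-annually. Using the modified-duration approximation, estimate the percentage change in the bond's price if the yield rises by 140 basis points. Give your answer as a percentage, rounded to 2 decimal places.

Periodic yield y = 0.02025. Modified duration first:
  t   CF        PV=CF/(1+0.02025)^t    t·PV
  1        5.125         5.0233         5.0233
  2        5.125         4.9236         9.8472
  3        5.125         4.8259        14.4776
  4        5.125         4.7301        18.9203
  5        5.125         4.6362        23.1809
  6      105.125        93.2108       559.2650
  Σ                    117.3498       630.7142
P = 117.3498; D_Mac = 5.37465 half-year periods = 2.68733 yrs; D_mod = 2.68733/(1+0.02025) = 2.63399 yrs.
ΔP/P ≈ -D_mod · Δy = -2.63399 × (+0.014) = -0.036876 = -3.6876%.

-3.69%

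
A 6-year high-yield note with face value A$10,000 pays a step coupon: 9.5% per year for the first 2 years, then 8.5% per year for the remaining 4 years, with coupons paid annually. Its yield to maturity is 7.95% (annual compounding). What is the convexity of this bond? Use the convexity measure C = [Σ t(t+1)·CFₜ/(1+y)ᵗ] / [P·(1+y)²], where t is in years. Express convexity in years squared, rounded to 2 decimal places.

27.36

With y = 0.0795:
  t   CF        PV=CF/(1+0.0795)^t    t·PV        t(t+1)·PV
  1       950.00       880.0371       880.0371       1,760.0741
  2       950.00       815.2265     1,630.4531       4,891.3593
  3       850.00       675.6954     2,027.0863       8,108.3452
  4       850.00       625.9337     2,503.7348      12,518.6741
  5       850.00       579.8367     2,899.1834      17,395.1007
  6    10,850.00     6,856.3639    41,138.1833     287,967.2828
  Σ                 10,433.0933    51,078.6780     332,640.8363
P = 10,433.0933.
Convexity = Σ t(t+1)·PV / [P·(1+y)²] = 332,640.8363 / (10,433.0933 × 1.165320) = 27.36007.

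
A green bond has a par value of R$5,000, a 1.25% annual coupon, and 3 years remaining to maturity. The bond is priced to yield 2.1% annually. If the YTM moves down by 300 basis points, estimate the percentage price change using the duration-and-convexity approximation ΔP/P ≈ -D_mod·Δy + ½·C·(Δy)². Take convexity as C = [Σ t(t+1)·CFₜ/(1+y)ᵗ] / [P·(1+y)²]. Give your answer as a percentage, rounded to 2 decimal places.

+9.21%

With y = 0.021:
  t   CF        PV=CF/(1+0.021)^t    t·PV        t(t+1)·PV
  1        62.50        61.2145        61.2145         122.4290
  2        62.50        59.9554       119.9109         359.7326
  3     5,062.50     4,756.5034    14,269.5101      57,078.0406
  Σ                  4,877.6733    14,450.6355      57,560.2022
P = 4,877.6733; D_Mac = 2.96261 yrs; D_mod = 2.90167 yrs; C = 11.32030.
Duration effect: -2.90167 × (-0.03) = +0.087050
Convexity effect: 0.5 × 11.32030 × (-0.03)² = +0.0050941
ΔP/P ≈ +0.087050 + 0.0050941 = +0.092144 = +9.2144%.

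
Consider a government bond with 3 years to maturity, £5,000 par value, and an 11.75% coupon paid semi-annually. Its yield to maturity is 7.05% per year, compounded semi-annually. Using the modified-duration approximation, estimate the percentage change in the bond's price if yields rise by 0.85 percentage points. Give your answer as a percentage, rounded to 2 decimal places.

Periodic yield y = 0.03525. Modified duration first:
  t   CF        PV=CF/(1+0.03525)^t    t·PV
  1       293.75       283.7479       283.7479
  2       293.75       274.0863       548.1727
  3       293.75       264.7538       794.2613
  4       293.75       255.7390     1,022.9559
  5       293.75       247.0311     1,235.1556
  6     5,293.75     4,300.2330    25,801.3983
  Σ                  5,625.5912    29,685.6917
P = 5,625.5912; D_Mac = 5.27690 half-year periods = 2.63845 yrs; D_mod = 2.63845/(1+0.03525) = 2.54861 yrs.
ΔP/P ≈ -D_mod · Δy = -2.54861 × (+0.0085) = -0.021663 = -2.1663%.

-2.17%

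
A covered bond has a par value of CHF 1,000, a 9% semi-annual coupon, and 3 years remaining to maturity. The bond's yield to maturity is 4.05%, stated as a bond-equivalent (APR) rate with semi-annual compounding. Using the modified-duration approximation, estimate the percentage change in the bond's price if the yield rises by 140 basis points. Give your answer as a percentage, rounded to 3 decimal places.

Periodic yield y = 0.02025. Modified duration first:
  t   CF        PV=CF/(1+0.02025)^t    t·PV
  1        45.00        44.1068        44.1068
  2        45.00        43.2314        86.4628
  3        45.00        42.3733       127.1200
  4        45.00        41.5323       166.1292
  5        45.00        40.7080       203.5399
  6     1,045.00       926.5667     5,559.4000
  Σ                  1,138.5185     6,186.7587
P = 1,138.5185; D_Mac = 5.43404 half-year periods = 2.71702 yrs; D_mod = 2.71702/(1+0.02025) = 2.66309 yrs.
ΔP/P ≈ -D_mod · Δy = -2.66309 × (+0.014) = -0.037283 = -3.7283%.

-3.728%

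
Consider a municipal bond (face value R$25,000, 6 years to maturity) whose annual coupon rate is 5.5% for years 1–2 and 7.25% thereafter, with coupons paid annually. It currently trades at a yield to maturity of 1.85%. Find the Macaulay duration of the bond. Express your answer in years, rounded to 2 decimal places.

5.30 years

Periodic yield y = 0.0185. Discount each cash flow and weight by its year:
  t   CF        PV=CF/(1+0.0185)^t    t·PV
  1     1,375.00     1,350.0245     1,350.0245
  2     1,375.00     1,325.5027     2,651.0055
  3     1,812.50     1,715.5166     5,146.5497
  4     1,812.50     1,684.3560     6,737.4239
  5     1,812.50     1,653.7614     8,268.8070
  6    26,812.50    24,019.8953   144,119.3716
  Σ                 31,749.0565   168,273.1822
Price P = Σ PV = 31,749.0565.
Macaulay duration = Σ(t·PV) / P = 168,273.1822 / 31,749.0565 = 5.30010 years.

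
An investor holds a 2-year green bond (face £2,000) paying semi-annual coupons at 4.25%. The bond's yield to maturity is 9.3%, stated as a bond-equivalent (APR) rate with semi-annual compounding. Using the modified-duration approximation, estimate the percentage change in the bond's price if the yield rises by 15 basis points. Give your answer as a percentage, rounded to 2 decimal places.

Periodic yield y = 0.0465. Modified duration first:
  t   CF        PV=CF/(1+0.0465)^t    t·PV
  1        42.50        40.6116        40.6116
  2        42.50        38.8070        77.6141
  3        42.50        37.0827       111.2481
  4     2,042.50     1,702.9627     6,811.8508
  Σ                  1,819.4640     7,041.3245
P = 1,819.4640; D_Mac = 3.87000 half-year periods = 1.93500 yrs; D_mod = 1.93500/(1+0.0465) = 1.84902 yrs.
ΔP/P ≈ -D_mod · Δy = -1.84902 × (+0.0015) = -0.002774 = -0.2774%.

-0.28%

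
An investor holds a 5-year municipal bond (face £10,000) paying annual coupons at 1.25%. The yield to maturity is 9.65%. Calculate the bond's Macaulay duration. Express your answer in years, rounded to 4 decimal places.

4.8462 years

Periodic yield y = 0.0965. Discount each cash flow and weight by its year:
  t   CF        PV=CF/(1+0.0965)^t    t·PV
  1       125.00       113.9991       113.9991
  2       125.00       103.9663       207.9327
  3       125.00        94.8165       284.4496
  4       125.00        86.4720       345.8880
  5    10,125.00     6,387.8080    31,939.0398
  Σ                  6,787.0619    32,891.3092
Price P = Σ PV = 6,787.0619.
Macaulay duration = Σ(t·PV) / P = 32,891.3092 / 6,787.0619 = 4.84618 years.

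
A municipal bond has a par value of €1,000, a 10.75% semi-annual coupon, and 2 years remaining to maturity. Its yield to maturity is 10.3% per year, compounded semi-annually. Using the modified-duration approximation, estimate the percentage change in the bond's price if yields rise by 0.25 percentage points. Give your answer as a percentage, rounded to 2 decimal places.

Periodic yield y = 0.0515. Modified duration first:
  t   CF        PV=CF/(1+0.0515)^t    t·PV
  1        53.75        51.1175        51.1175
  2        53.75        48.6138        97.2277
  3        53.75        46.2328       138.6985
  4     1,053.75       861.9865     3,447.9461
  Σ                  1,007.9507     3,734.9898
P = 1,007.9507; D_Mac = 3.70553 half-year periods = 1.85276 yrs; D_mod = 1.85276/(1+0.0515) = 1.76202 yrs.
ΔP/P ≈ -D_mod · Δy = -1.76202 × (+0.0025) = -0.004405 = -0.4405%.

-0.44%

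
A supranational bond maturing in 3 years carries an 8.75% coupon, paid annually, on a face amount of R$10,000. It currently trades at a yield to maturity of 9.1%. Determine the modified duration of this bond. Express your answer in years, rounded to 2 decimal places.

Periodic yield y = 0.091. First find Macaulay duration:
  t   CF        PV=CF/(1+0.091)^t    t·PV
  1       875.00       802.0165       802.0165
  2       875.00       735.1205     1,470.2411
  3    10,875.00     8,374.4253    25,123.2759
  Σ                  9,911.5623    27,395.5335
P = 9,911.5623; Macaulay duration = 27,395.5335 / 9,911.5623 = 2.76400 years.
Modified duration = D_Mac / (1 + y) = 2.76400 / 1.091 = 2.53345 years.

2.53 years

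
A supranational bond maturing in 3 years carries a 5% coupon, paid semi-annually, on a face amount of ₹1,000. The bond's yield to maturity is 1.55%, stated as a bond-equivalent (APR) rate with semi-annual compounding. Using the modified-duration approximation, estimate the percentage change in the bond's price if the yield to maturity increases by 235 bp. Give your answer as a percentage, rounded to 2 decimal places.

Periodic yield y = 0.00775. Modified duration first:
  t   CF        PV=CF/(1+0.00775)^t    t·PV
  1        25.00        24.8077        24.8077
  2        25.00        24.6170        49.2339
  3        25.00        24.4276        73.2829
  4        25.00        24.2398        96.9591
  5        25.00        24.0534       120.2669
  6     1,025.00       978.6041     5,871.6245
  Σ                  1,100.7496     6,236.1751
P = 1,100.7496; D_Mac = 5.66539 half-year periods = 2.83269 yrs; D_mod = 2.83269/(1+0.00775) = 2.81091 yrs.
ΔP/P ≈ -D_mod · Δy = -2.81091 × (+0.0235) = -0.066056 = -6.6056%.

-6.61%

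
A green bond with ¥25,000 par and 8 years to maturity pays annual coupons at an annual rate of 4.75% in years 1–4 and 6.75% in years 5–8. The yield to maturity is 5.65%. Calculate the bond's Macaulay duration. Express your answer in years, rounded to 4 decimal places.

Periodic yield y = 0.0565. Discount each cash flow and weight by its year:
  t   CF        PV=CF/(1+0.0565)^t    t·PV
  1     1,187.50     1,123.9943     1,123.9943
  2     1,187.50     1,063.8848     2,127.7697
  3     1,187.50     1,006.9899     3,020.9697
  4     1,187.50       953.1376     3,812.5505
  5     1,687.50     1,282.0244     6,410.1218
  6     1,687.50     1,213.4637     7,280.7819
  7     1,687.50     1,148.5695     8,039.9864
  8    26,687.50    17,193.0086   137,544.0691
  Σ                 24,985.0728   169,360.2433
Price P = Σ PV = 24,985.0728.
Macaulay duration = Σ(t·PV) / P = 169,360.2433 / 24,985.0728 = 6.77846 years.

6.7785 years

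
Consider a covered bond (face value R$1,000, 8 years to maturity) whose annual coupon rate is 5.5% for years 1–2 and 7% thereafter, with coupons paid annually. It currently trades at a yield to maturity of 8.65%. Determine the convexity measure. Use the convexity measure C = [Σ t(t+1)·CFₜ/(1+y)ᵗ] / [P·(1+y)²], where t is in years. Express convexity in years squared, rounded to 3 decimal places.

With y = 0.0865:
  t   CF        PV=CF/(1+0.0865)^t    t·PV        t(t+1)·PV
  1        55.00        50.6213        50.6213         101.2425
  2        55.00        46.5911        93.1823         279.5468
  3        70.00        54.5769       163.7307         654.9228
  4        70.00        50.2318       200.9274       1,004.6369
  5        70.00        46.2327       231.1636       1,386.9814
  6        70.00        42.5520       255.3118       1,787.1827
  7        70.00        39.1643       274.1498       2,193.1986
  8     1,070.00       550.9928     4,407.9425      39,671.4824
  Σ                    880.9629     5,677.0293      47,079.1940
P = 880.9629.
Convexity = Σ t(t+1)·PV / [P·(1+y)²] = 47,079.1940 / (880.9629 × 1.180482) = 45.27015.

45.270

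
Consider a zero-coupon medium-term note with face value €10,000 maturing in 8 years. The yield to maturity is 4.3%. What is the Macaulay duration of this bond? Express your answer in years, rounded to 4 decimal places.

8.0000 years

A zero-coupon bond has a single cash flow at maturity, so its Macaulay duration equals its maturity: 8 years.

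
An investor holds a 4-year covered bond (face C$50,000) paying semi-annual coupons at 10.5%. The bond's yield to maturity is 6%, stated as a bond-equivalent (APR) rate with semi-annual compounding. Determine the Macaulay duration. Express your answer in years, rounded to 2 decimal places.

3.42 years

Periodic yield y = 0.03. Discount each cash flow and weight by its period:
  t   CF        PV=CF/(1+0.03)^t    t·PV
  1     2,625.00     2,548.5437     2,548.5437
  2     2,625.00     2,474.3143     4,948.6285
  3     2,625.00     2,402.2469     7,206.7406
  4     2,625.00     2,332.2785     9,329.1140
  5     2,625.00     2,264.3481    11,321.7403
  6     2,625.00     2,198.3962    13,190.3770
  7     2,625.00     2,134.3652    14,940.5565
  8    52,625.00    41,542.6610   332,341.2876
  Σ                 57,897.1537   395,826.9883
Price P = Σ PV = 57,897.1537.
Macaulay duration = Σ(t·PV) / P = 395,826.9883 / 57,897.1537 = 6.83673 half-year periods.
In years: 6.83673 / 2 = 3.41836 years.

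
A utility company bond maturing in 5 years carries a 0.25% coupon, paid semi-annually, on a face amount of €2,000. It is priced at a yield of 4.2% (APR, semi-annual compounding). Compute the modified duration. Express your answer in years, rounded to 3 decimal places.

4.866 years

Periodic yield y = 0.021. First find Macaulay duration:
  t   CF        PV=CF/(1+0.021)^t    t·PV
  1         2.50         2.4486         2.4486
  2         2.50         2.3982         4.7964
  3         2.50         2.3489         7.0467
  4         2.50         2.3006         9.2023
  5         2.50         2.2533        11.2663
  6         2.50         2.2069        13.2415
  7         2.50         2.1615        15.1307
  8         2.50         2.1171        16.9365
  9         2.50         2.0735        18.6617
  10    2,002.50     1,626.7286    16,267.2861
  Σ                  1,647.0372    16,366.0167
P = 1,647.0372; Macaulay duration = 16,366.0167 / 1,647.0372 = 9.93664 half-year periods = 4.96832 years.
Modified duration = D_Mac / (1 + y) = 4.96832 / 1.021 = 4.86613 years.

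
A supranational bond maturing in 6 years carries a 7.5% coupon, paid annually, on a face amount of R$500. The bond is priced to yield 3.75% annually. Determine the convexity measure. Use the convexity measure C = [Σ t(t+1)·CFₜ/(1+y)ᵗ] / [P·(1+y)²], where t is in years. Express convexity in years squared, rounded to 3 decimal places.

With y = 0.0375:
  t   CF        PV=CF/(1+0.0375)^t    t·PV        t(t+1)·PV
  1        37.50        36.1446        36.1446          72.2892
  2        37.50        34.8381        69.6763         209.0289
  3        37.50        33.5789       100.7368         402.9473
  4        37.50        32.3652       129.4610         647.3048
  5        37.50        31.1954       155.9771         935.8624
  6       537.50       430.9728     2,585.8367      18,100.8566
  Σ                    599.0951     3,077.8324      20,368.2891
P = 599.0951.
Convexity = Σ t(t+1)·PV / [P·(1+y)²] = 20,368.2891 / (599.0951 × 1.076406) = 31.58512.

31.585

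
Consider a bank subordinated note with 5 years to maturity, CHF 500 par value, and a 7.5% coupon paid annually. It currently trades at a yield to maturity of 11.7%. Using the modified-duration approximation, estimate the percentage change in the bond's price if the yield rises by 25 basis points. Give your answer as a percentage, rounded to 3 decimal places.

Periodic yield y = 0.117. Modified duration first:
  t   CF        PV=CF/(1+0.117)^t    t·PV
  1        37.50        33.5721        33.5721
  2        37.50        30.0556        60.1111
  3        37.50        26.9074        80.7222
  4        37.50        24.0890        96.3560
  5       537.50       309.1097     1,545.5484
  Σ                    423.7337     1,816.3098
P = 423.7337; D_Mac = 4.28644 yrs; D_mod = 4.28644/(1+0.117) = 3.83746 yrs.
ΔP/P ≈ -D_mod · Δy = -3.83746 × (+0.0025) = -0.009594 = -0.9594%.

-0.959%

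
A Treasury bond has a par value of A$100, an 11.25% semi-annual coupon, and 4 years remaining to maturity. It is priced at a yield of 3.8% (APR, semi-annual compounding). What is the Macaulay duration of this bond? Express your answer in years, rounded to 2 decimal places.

Periodic yield y = 0.019. Discount each cash flow and weight by its period:
  t   CF        PV=CF/(1+0.019)^t    t·PV
  1        5.625         5.5201         5.5201
  2        5.625         5.4172        10.8344
  3        5.625         5.3162        15.9486
  4        5.625         5.2171        20.8682
  5        5.625         5.1198        25.5989
  6        5.625         5.0243        30.1459
  7        5.625         4.9306        34.5145
  8      105.625        90.8601       726.8809
  Σ                    127.4054       870.3115
Price P = Σ PV = 127.4054.
Macaulay duration = Σ(t·PV) / P = 870.3115 / 127.4054 = 6.83104 half-year periods.
In years: 6.83104 / 2 = 3.41552 years.

3.42 years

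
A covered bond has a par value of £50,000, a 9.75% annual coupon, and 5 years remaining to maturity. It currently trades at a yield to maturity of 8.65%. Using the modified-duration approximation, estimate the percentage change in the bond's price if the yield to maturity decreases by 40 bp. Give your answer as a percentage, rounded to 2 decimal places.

Periodic yield y = 0.0865. Modified duration first:
  t   CF        PV=CF/(1+0.0865)^t    t·PV
  1     4,875.00     4,486.8845     4,486.8845
  2     4,875.00     4,129.6682     8,259.3364
  3     4,875.00     3,800.8911    11,402.6733
  4     4,875.00     3,498.2891    13,993.1564
  5    54,875.00    36,243.1453   181,215.7264
  Σ                 52,158.8782   219,357.7771
P = 52,158.8782; D_Mac = 4.20557 yrs; D_mod = 4.20557/(1+0.0865) = 3.87075 yrs.
ΔP/P ≈ -D_mod · Δy = -3.87075 × (-0.004) = +0.015483 = +1.5483%.

+1.55%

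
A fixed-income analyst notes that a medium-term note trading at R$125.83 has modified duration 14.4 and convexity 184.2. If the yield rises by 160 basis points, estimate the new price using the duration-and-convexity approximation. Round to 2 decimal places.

R$99.81

Duration effect: -D_mod·Δy = -14.4 × (+0.016) = -0.230400
Convexity effect: ½·C·(Δy)² = 0.5 × 184.2 × (0.016)² = +0.0235776
ΔP/P ≈ -0.230400 + 0.0235776 = -0.2068224
New price ≈ 125.83 × (1 - 0.2068224) = 99.805537408.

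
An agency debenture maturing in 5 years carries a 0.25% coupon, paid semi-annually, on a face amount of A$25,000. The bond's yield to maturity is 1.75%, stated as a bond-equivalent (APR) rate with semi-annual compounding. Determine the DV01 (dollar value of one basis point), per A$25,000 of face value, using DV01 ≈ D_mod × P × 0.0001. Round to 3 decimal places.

A$11.438

Periodic yield y = 0.00875.
  t   CF        PV=CF/(1+0.00875)^t    t·PV
  1        31.25        30.9789        30.9789
  2        31.25        30.7102        61.4204
  3        31.25        30.4438        91.3315
  4        31.25        30.1798       120.7191
  5        31.25        29.9180       149.5899
  6        31.25        29.6585       177.9508
  7        31.25        29.4012       205.8085
  8        31.25        29.1462       233.1694
  9        31.25        28.8934       260.0403
  10   25,031.25    22,942.8339   229,428.3387
  Σ                 23,212.1638   230,759.3476
P = 23,212.1638; D_Mac = 9.94131 half-year periods = 4.97066 yrs; D_mod = 4.92754 yrs.
DV01 ≈ 4.92754 × 23,212.1638 × 0.0001 = 11.437886.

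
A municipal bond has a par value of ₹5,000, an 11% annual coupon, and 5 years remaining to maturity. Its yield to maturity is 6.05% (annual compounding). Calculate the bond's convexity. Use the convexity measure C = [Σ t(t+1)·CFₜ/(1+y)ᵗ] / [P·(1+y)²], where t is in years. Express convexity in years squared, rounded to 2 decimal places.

20.95

With y = 0.0605:
  t   CF        PV=CF/(1+0.0605)^t    t·PV        t(t+1)·PV
  1       550.00       518.6233       518.6233       1,037.2466
  2       550.00       489.0366       978.0732       2,934.2195
  3       550.00       461.1377     1,383.4132       5,533.6529
  4       550.00       434.8305     1,739.3220       8,696.6100
  5     5,550.00     4,137.5154    20,687.5768     124,125.4607
  Σ                  6,041.1435    25,307.0085     142,327.1897
P = 6,041.1435.
Convexity = Σ t(t+1)·PV / [P·(1+y)²] = 142,327.1897 / (6,041.1435 × 1.124660) = 20.94823.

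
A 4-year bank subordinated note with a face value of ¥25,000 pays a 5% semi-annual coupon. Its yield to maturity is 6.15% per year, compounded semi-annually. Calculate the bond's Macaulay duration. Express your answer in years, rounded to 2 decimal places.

Periodic yield y = 0.03075. Discount each cash flow and weight by its period:
  t   CF        PV=CF/(1+0.03075)^t    t·PV
  1       625.00       606.3546       606.3546
  2       625.00       588.2654     1,176.5309
  3       625.00       570.7159     1,712.1478
  4       625.00       553.6900     2,214.7598
  5       625.00       537.1719     2,685.8596
  6       625.00       521.1467     3,126.8799
  7       625.00       505.5995     3,539.1963
  8    25,625.00    20,111.1602   160,889.2819
  Σ                 23,994.1042   175,951.0108
Price P = Σ PV = 23,994.1042.
Macaulay duration = Σ(t·PV) / P = 175,951.0108 / 23,994.1042 = 7.33309 half-year periods.
In years: 7.33309 / 2 = 3.66655 years.

3.67 years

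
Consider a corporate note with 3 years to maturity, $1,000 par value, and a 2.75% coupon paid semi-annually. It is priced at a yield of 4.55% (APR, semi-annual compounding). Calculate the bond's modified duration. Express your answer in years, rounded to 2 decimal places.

2.83 years

Periodic yield y = 0.02275. First find Macaulay duration:
  t   CF        PV=CF/(1+0.02275)^t    t·PV
  1        13.75        13.4441        13.4441
  2        13.75        13.1451        26.2902
  3        13.75        12.8527        38.5581
  4        13.75        12.5668        50.2672
  5        13.75        12.2873        61.4363
  6     1,013.75       885.7557     5,314.5340
  Σ                    950.0517     5,504.5299
P = 950.0517; Macaulay duration = 5,504.5299 / 950.0517 = 5.79393 half-year periods = 2.89696 years.
Modified duration = D_Mac / (1 + y) = 2.89696 / 1.02275 = 2.83252 years.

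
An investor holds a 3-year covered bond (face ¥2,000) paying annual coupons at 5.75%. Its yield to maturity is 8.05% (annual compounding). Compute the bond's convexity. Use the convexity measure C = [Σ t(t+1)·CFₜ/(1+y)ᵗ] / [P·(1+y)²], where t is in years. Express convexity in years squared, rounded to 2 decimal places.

9.52

With y = 0.0805:
  t   CF        PV=CF/(1+0.0805)^t    t·PV        t(t+1)·PV
  1       115.00       106.4322       106.4322         212.8644
  2       115.00        98.5027       197.0055         591.0164
  3     2,115.00     1,676.6255     5,029.8764      20,119.5056
  Σ                  1,881.5604     5,333.3141      20,923.3864
P = 1,881.5604.
Convexity = Σ t(t+1)·PV / [P·(1+y)²] = 20,923.3864 / (1,881.5604 × 1.167480) = 9.52498.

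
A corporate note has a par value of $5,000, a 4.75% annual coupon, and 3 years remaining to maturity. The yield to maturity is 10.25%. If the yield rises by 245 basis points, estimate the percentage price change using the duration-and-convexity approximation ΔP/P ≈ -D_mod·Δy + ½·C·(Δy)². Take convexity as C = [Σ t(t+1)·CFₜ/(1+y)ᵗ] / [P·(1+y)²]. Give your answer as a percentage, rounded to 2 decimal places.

-6.07%

With y = 0.1025:
  t   CF        PV=CF/(1+0.1025)^t    t·PV        t(t+1)·PV
  1       237.50       215.4195       215.4195         430.8390
  2       237.50       195.3918       390.7837       1,172.3510
  3     5,237.50     3,908.3031    11,724.9094      46,899.6377
  Σ                  4,319.1145    12,331.1126      48,502.8277
P = 4,319.1145; D_Mac = 2.85501 yrs; D_mod = 2.58958 yrs; C = 9.23879.
Duration effect: -2.58958 × (+0.0245) = -0.063445
Convexity effect: 0.5 × 9.23879 × (0.0245)² = +0.0027728
ΔP/P ≈ -0.063445 + 0.0027728 = -0.060672 = -6.0672%.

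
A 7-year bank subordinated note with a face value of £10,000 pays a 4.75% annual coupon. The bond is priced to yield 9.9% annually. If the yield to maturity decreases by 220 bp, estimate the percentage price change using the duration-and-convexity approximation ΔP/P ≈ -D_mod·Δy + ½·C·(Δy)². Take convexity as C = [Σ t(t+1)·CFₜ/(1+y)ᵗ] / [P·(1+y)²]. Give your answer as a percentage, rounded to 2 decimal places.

+12.82%

With y = 0.099:
  t   CF        PV=CF/(1+0.099)^t    t·PV        t(t+1)·PV
  1       475.00       432.2111       432.2111         864.4222
  2       475.00       393.2767       786.5534       2,359.6602
  3       475.00       357.8496     1,073.5488       4,294.1952
  4       475.00       325.6138     1,302.4553       6,512.2766
  5       475.00       296.2819     1,481.4096       8,888.4575
  6       475.00       269.5923     1,617.5537      11,322.8758
  7    10,475.00     5,409.6627    37,867.6387     302,941.1095
  Σ                  7,484.4881    44,561.3706     337,182.9971
P = 7,484.4881; D_Mac = 5.95383 yrs; D_mod = 5.41750 yrs; C = 37.29994.
Duration effect: -5.41750 × (-0.022) = +0.119185
Convexity effect: 0.5 × 37.29994 × (-0.022)² = +0.0090266
ΔP/P ≈ +0.119185 + 0.0090266 = +0.128212 = +12.8212%.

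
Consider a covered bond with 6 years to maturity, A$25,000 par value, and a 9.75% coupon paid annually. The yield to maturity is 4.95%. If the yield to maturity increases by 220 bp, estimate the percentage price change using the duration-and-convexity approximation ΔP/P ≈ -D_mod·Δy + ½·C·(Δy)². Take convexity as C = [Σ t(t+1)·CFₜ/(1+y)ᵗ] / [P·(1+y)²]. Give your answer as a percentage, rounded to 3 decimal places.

-9.663%

With y = 0.0495:
  t   CF        PV=CF/(1+0.0495)^t    t·PV        t(t+1)·PV
  1     2,437.50     2,322.5345     2,322.5345       4,645.0691
  2     2,437.50     2,212.9915     4,425.9829      13,277.9488
  3     2,437.50     2,108.6150     6,325.8451      25,303.3802
  4     2,437.50     2,009.1615     8,036.6461      40,183.2305
  5     2,437.50     1,914.3988     9,571.9939      57,431.9635
  6    27,437.50    20,532.8805   123,197.2831     862,380.9820
  Σ                 31,100.5819   153,880.2857   1,003,222.5740
P = 31,100.5819; D_Mac = 4.94783 yrs; D_mod = 4.71446 yrs; C = 29.28626.
Duration effect: -4.71446 × (+0.022) = -0.103718
Convexity effect: 0.5 × 29.28626 × (0.022)² = +0.0070873
ΔP/P ≈ -0.103718 + 0.0070873 = -0.096631 = -9.6631%.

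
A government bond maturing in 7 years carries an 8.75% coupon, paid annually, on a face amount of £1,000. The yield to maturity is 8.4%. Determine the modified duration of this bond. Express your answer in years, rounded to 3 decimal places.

Periodic yield y = 0.084. First find Macaulay duration:
  t   CF        PV=CF/(1+0.084)^t    t·PV
  1        87.50        80.7196        80.7196
  2        87.50        74.4645       148.9291
  3        87.50        68.6942       206.0827
  4        87.50        63.3711       253.4842
  5        87.50        58.4604       292.3019
  6        87.50        53.9302       323.5814
  7     1,087.50       618.3357     4,328.3496
  Σ                  1,017.9756     5,633.4484
P = 1,017.9756; Macaulay duration = 5,633.4484 / 1,017.9756 = 5.53397 years.
Modified duration = D_Mac / (1 + y) = 5.53397 / 1.084 = 5.10514 years.

5.105 years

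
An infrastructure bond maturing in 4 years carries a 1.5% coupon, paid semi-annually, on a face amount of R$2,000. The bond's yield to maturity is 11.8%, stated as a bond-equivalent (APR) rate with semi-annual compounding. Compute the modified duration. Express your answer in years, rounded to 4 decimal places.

Periodic yield y = 0.059. First find Macaulay duration:
  t   CF        PV=CF/(1+0.059)^t    t·PV
  1        15.00        14.1643        14.1643
  2        15.00        13.3752        26.7503
  3        15.00        12.6300        37.8900
  4        15.00        11.9263        47.7054
  5        15.00        11.2619        56.3095
  6        15.00        10.6345        63.8068
  7        15.00        10.0420        70.2939
  8     2,015.00     1,273.8180    10,190.5437
  Σ                  1,357.8521    10,507.4639
P = 1,357.8521; Macaulay duration = 10,507.4639 / 1,357.8521 = 7.73830 half-year periods = 3.86915 years.
Modified duration = D_Mac / (1 + y) = 3.86915 / 1.059 = 3.65359 years.

3.6536 years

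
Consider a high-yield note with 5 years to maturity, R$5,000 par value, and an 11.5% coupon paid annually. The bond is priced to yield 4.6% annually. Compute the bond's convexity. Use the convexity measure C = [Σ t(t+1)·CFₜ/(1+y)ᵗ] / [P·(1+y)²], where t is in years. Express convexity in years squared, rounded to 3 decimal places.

21.544

With y = 0.046:
  t   CF        PV=CF/(1+0.046)^t    t·PV        t(t+1)·PV
  1       575.00       549.7132       549.7132       1,099.4264
  2       575.00       525.5384     1,051.0769       3,153.2306
  3       575.00       502.4268     1,507.2804       6,029.1215
  4       575.00       480.3315     1,921.3262       9,606.6308
  5     5,575.00     4,452.3208    22,261.6040     133,569.6241
  Σ                  6,510.3308    27,291.0006     153,458.0334
P = 6,510.3308.
Convexity = Σ t(t+1)·PV / [P·(1+y)²] = 153,458.0334 / (6,510.3308 × 1.094116) = 21.54384.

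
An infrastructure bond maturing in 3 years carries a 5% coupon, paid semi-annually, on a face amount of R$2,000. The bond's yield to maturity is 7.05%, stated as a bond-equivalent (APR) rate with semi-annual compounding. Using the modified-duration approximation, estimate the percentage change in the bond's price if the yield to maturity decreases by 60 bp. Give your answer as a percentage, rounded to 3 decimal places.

+1.633%

Periodic yield y = 0.03525. Modified duration first:
  t   CF        PV=CF/(1+0.03525)^t    t·PV
  1        50.00        48.2975        48.2975
  2        50.00        46.6530        93.3060
  3        50.00        45.0645       135.1934
  4        50.00        43.5300       174.1202
  5        50.00        42.0479       210.2393
  6     2,050.00     1,665.2614     9,991.5686
  Σ                  1,890.8543    10,652.7250
P = 1,890.8543; D_Mac = 5.63382 half-year periods = 2.81691 yrs; D_mod = 2.81691/(1+0.03525) = 2.72099 yrs.
ΔP/P ≈ -D_mod · Δy = -2.72099 × (-0.006) = +0.016326 = +1.6326%.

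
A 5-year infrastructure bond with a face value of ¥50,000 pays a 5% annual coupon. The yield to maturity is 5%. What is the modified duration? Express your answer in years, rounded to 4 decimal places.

4.3295 years

Periodic yield y = 0.05. First find Macaulay duration:
  t   CF        PV=CF/(1+0.05)^t    t·PV
  1     2,500.00     2,380.9524     2,380.9524
  2     2,500.00     2,267.5737     4,535.1474
  3     2,500.00     2,159.5940     6,478.7820
  4     2,500.00     2,056.7562     8,227.0247
  5    52,500.00    41,135.1237   205,675.6187
  Σ                 50,000.0000   227,297.5252
P = 50,000.0000; Macaulay duration = 227,297.5252 / 50,000.0000 = 4.54595 years.
Modified duration = D_Mac / (1 + y) = 4.54595 / 1.05 = 4.32948 years.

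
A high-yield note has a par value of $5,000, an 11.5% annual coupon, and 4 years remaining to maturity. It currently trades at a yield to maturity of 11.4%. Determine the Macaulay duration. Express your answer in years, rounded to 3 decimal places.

Periodic yield y = 0.114. Discount each cash flow and weight by its year:
  t   CF        PV=CF/(1+0.114)^t    t·PV
  1       575.00       516.1580       516.1580
  2       575.00       463.3375       926.6750
  3       575.00       415.9224     1,247.7671
  4     5,575.00     3,619.9628    14,479.8512
  Σ                  5,015.3807    17,170.4513
Price P = Σ PV = 5,015.3807.
Macaulay duration = Σ(t·PV) / P = 17,170.4513 / 5,015.3807 = 3.42356 years.

3.424 years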